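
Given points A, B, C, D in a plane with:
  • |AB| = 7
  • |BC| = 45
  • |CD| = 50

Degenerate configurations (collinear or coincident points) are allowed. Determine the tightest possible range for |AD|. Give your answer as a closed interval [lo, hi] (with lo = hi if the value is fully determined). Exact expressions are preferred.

|AB| ∈ {7}
|BC| ∈ {45}
|CD| ∈ {50}
|AC| ∈ [38, 52]
|BD| ∈ [5, 95]
|AD| ∈ [0, 102]

|AD| ∈ [0, 102]  (≈ [0.0000, 102.0000])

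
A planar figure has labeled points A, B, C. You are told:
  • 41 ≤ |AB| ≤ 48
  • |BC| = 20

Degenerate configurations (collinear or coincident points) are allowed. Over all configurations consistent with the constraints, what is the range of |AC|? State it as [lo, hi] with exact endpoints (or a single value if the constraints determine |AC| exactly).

|AC| ∈ [21, 68]  (≈ [21.0000, 68.0000])

|AB| ∈ [41, 48]
|BC| ∈ {20}
|AC| ∈ [21, 68]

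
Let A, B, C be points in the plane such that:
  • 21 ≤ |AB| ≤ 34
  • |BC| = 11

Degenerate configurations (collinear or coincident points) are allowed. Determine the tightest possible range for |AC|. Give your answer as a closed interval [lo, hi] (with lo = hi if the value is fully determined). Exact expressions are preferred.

|AB| ∈ [21, 34]
|BC| ∈ {11}
|AC| ∈ [10, 45]

|AC| ∈ [10, 45]  (≈ [10.0000, 45.0000])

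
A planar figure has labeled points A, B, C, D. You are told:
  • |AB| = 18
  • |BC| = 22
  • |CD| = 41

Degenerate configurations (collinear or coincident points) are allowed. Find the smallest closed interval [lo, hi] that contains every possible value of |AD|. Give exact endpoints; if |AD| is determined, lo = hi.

|AD| ∈ [1, 81]  (≈ [1.0000, 81.0000])

|AB| ∈ {18}
|BC| ∈ {22}
|CD| ∈ {41}
|AC| ∈ [4, 40]
|BD| ∈ [19, 63]
|AD| ∈ [1, 81]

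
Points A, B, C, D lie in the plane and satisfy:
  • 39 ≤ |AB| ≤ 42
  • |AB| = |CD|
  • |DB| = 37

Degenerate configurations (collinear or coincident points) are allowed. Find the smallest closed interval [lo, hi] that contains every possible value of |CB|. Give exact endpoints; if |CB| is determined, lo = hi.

|AB| ∈ [39, 42]
|BD| ∈ {37}
|CD| ∈ [39, 42]
|AD| ∈ [2, 79]
|BC| ∈ [2, 79]
|AC| ∈ [0, 121]

|CB| ∈ [2, 79]  (≈ [2.0000, 79.0000])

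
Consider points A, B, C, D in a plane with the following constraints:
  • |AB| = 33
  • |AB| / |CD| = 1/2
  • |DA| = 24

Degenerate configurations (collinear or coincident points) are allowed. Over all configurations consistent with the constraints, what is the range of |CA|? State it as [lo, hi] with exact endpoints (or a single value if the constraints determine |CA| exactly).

|AB| ∈ {33}
|AD| ∈ {24}
|CD| ∈ {66}
|BD| ∈ [9, 57]
|AC| ∈ [42, 90]
|BC| ∈ [9, 123]

|CA| ∈ [42, 90]  (≈ [42.0000, 90.0000])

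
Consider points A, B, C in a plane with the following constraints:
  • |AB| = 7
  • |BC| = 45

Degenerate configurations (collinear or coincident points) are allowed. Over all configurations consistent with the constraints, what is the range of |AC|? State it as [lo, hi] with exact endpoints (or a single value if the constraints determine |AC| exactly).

|AC| ∈ [38, 52]  (≈ [38.0000, 52.0000])

|AB| ∈ {7}
|BC| ∈ {45}
|AC| ∈ [38, 52]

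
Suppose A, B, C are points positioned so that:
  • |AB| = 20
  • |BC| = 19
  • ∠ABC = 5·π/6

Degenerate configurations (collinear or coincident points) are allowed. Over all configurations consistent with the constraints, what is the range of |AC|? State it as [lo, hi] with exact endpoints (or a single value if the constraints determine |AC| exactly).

|AB| ∈ {20}
|BC| ∈ {19}
|AC| ∈ {√(380·√(3) + 761)}

|AC| = √(380·√(3) + 761)  (≈ 37.6720)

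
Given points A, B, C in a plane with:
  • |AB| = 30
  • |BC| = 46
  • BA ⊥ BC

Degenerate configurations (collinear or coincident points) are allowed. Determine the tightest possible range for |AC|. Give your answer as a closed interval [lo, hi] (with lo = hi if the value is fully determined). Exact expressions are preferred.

|AB| ∈ {30}
|BC| ∈ {46}
|AC| ∈ {2·√(754)}

|AC| = 2·√(754)  (≈ 54.9181)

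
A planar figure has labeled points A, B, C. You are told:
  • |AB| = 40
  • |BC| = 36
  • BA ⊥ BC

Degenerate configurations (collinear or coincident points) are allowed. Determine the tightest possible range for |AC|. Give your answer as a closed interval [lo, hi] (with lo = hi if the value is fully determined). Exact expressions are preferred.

|AB| ∈ {40}
|BC| ∈ {36}
|AC| ∈ {4·√(181)}

|AC| = 4·√(181)  (≈ 53.8145)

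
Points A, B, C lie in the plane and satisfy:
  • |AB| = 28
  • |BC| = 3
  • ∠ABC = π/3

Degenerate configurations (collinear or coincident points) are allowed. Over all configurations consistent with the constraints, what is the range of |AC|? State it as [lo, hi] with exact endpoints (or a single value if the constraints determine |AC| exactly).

|AC| = √(709)  (≈ 26.6271)

|AB| ∈ {28}
|BC| ∈ {3}
|AC| ∈ {√(709)}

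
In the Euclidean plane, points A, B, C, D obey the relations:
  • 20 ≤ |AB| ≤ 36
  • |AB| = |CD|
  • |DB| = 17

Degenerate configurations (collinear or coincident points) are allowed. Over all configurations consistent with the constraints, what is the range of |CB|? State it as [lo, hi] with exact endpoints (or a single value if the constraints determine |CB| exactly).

|AB| ∈ [20, 36]
|BD| ∈ {17}
|CD| ∈ [20, 36]
|AD| ∈ [3, 53]
|BC| ∈ [3, 53]
|AC| ∈ [0, 89]

|CB| ∈ [3, 53]  (≈ [3.0000, 53.0000])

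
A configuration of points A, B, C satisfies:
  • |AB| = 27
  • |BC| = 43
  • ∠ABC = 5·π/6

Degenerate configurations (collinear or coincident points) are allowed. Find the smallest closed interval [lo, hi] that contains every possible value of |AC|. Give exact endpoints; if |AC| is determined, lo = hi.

|AC| = √(1161·√(3) + 2578)  (≈ 67.7415)

|AB| ∈ {27}
|BC| ∈ {43}
|AC| ∈ {√(1161·√(3) + 2578)}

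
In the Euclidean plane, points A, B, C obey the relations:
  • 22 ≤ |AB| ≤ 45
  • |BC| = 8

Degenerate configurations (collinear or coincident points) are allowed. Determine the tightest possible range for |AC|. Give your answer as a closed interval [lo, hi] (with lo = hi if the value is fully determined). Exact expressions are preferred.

|AB| ∈ [22, 45]
|BC| ∈ {8}
|AC| ∈ [14, 53]

|AC| ∈ [14, 53]  (≈ [14.0000, 53.0000])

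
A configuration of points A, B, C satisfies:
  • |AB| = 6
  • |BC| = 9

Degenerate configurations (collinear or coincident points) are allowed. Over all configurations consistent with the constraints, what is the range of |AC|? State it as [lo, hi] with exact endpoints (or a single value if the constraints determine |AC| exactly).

|AC| ∈ [3, 15]  (≈ [3.0000, 15.0000])

|AB| ∈ {6}
|BC| ∈ {9}
|AC| ∈ [3, 15]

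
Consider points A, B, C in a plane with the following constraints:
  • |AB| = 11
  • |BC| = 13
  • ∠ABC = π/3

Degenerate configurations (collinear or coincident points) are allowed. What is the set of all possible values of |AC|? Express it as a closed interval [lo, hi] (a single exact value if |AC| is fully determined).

|AB| ∈ {11}
|BC| ∈ {13}
|AC| ∈ {7·√(3)}

|AC| = 7·√(3)  (≈ 12.1244)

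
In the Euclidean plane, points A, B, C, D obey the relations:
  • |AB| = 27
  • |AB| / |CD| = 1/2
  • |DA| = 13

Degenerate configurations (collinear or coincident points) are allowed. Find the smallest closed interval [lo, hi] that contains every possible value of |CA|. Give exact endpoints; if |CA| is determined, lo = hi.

|AB| ∈ {27}
|AD| ∈ {13}
|CD| ∈ {54}
|BD| ∈ [14, 40]
|AC| ∈ [41, 67]
|BC| ∈ [14, 94]

|CA| ∈ [41, 67]  (≈ [41.0000, 67.0000])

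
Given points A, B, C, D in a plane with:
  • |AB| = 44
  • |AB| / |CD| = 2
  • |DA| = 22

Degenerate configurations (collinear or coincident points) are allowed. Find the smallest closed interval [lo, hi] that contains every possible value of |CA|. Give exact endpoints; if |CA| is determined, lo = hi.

|AB| ∈ {44}
|AD| ∈ {22}
|CD| ∈ {22}
|BD| ∈ [22, 66]
|AC| ∈ [0, 44]
|BC| ∈ [0, 88]

|CA| ∈ [0, 44]  (≈ [0.0000, 44.0000])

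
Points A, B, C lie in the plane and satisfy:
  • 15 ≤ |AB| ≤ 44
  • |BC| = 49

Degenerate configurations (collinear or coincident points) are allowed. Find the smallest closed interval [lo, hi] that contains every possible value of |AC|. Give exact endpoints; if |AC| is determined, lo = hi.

|AB| ∈ [15, 44]
|BC| ∈ {49}
|AC| ∈ [5, 93]

|AC| ∈ [5, 93]  (≈ [5.0000, 93.0000])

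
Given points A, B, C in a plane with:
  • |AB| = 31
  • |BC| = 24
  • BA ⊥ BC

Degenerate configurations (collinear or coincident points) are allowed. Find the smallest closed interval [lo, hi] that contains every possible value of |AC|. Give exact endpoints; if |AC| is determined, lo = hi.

|AB| ∈ {31}
|BC| ∈ {24}
|AC| ∈ {√(1537)}

|AC| = √(1537)  (≈ 39.2046)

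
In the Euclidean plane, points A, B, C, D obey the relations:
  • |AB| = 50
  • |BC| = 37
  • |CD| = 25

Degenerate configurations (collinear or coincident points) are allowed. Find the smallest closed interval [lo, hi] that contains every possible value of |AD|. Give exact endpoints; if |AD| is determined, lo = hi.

|AB| ∈ {50}
|BC| ∈ {37}
|CD| ∈ {25}
|AC| ∈ [13, 87]
|BD| ∈ [12, 62]
|AD| ∈ [0, 112]

|AD| ∈ [0, 112]  (≈ [0.0000, 112.0000])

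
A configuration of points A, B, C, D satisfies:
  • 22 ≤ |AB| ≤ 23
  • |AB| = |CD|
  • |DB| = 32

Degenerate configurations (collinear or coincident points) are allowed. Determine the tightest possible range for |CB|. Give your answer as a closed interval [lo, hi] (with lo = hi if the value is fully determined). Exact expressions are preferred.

|CB| ∈ [9, 55]  (≈ [9.0000, 55.0000])

|AB| ∈ [22, 23]
|BD| ∈ {32}
|CD| ∈ [22, 23]
|AD| ∈ [9, 55]
|BC| ∈ [9, 55]
|AC| ∈ [0, 78]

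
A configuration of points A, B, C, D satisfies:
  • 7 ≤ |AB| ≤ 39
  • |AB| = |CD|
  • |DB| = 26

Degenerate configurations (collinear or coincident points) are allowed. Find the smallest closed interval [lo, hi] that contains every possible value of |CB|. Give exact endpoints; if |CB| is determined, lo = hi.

|CB| ∈ [0, 65]  (≈ [0.0000, 65.0000])

|AB| ∈ [7, 39]
|BD| ∈ {26}
|CD| ∈ [7, 39]
|AD| ∈ [0, 65]
|BC| ∈ [0, 65]
|AC| ∈ [0, 104]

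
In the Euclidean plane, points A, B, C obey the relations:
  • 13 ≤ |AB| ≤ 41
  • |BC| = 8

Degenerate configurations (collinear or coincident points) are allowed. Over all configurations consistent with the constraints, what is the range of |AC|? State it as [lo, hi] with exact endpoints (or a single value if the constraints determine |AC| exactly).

|AC| ∈ [5, 49]  (≈ [5.0000, 49.0000])

|AB| ∈ [13, 41]
|BC| ∈ {8}
|AC| ∈ [5, 49]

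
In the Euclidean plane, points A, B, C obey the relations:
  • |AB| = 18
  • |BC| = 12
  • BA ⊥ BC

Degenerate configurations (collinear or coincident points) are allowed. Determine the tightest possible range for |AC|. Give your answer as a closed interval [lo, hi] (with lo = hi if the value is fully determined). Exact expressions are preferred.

|AC| = 6·√(13)  (≈ 21.6333)

|AB| ∈ {18}
|BC| ∈ {12}
|AC| ∈ {6·√(13)}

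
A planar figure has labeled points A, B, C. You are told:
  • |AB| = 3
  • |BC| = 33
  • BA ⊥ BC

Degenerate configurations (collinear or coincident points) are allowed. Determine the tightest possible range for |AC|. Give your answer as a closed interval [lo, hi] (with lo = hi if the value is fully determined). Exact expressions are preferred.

|AB| ∈ {3}
|BC| ∈ {33}
|AC| ∈ {3·√(122)}

|AC| = 3·√(122)  (≈ 33.1361)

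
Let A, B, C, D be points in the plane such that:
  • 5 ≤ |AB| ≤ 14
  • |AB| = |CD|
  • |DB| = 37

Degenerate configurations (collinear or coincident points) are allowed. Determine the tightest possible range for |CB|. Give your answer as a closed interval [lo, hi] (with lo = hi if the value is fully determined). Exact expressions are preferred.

|CB| ∈ [23, 51]  (≈ [23.0000, 51.0000])

|AB| ∈ [5, 14]
|BD| ∈ {37}
|CD| ∈ [5, 14]
|AD| ∈ [23, 51]
|BC| ∈ [23, 51]
|AC| ∈ [9, 65]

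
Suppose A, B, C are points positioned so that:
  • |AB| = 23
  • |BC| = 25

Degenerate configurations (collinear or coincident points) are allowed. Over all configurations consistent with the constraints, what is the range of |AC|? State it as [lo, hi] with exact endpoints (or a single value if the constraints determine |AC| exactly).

|AC| ∈ [2, 48]  (≈ [2.0000, 48.0000])

|AB| ∈ {23}
|BC| ∈ {25}
|AC| ∈ [2, 48]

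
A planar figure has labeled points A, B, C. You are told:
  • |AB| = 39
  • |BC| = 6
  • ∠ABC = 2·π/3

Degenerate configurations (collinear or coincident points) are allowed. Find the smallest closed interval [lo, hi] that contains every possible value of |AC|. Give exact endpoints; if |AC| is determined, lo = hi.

|AC| = 3·√(199)  (≈ 42.3202)

|AB| ∈ {39}
|BC| ∈ {6}
|AC| ∈ {3·√(199)}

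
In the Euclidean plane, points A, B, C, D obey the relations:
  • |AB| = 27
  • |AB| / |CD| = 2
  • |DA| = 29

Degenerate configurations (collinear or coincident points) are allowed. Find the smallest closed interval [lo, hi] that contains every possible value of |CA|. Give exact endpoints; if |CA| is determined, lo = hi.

|CA| ∈ [31/2, 85/2]  (≈ [15.5000, 42.5000])

|AB| ∈ {27}
|AD| ∈ {29}
|CD| ∈ {27/2}
|BD| ∈ [2, 56]
|AC| ∈ [31/2, 85/2]
|BC| ∈ [0, 139/2]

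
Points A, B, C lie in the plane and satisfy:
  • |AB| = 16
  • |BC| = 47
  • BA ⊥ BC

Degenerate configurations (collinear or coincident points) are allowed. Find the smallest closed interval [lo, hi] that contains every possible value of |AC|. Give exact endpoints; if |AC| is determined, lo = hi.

|AC| = √(2465)  (≈ 49.6488)

|AB| ∈ {16}
|BC| ∈ {47}
|AC| ∈ {√(2465)}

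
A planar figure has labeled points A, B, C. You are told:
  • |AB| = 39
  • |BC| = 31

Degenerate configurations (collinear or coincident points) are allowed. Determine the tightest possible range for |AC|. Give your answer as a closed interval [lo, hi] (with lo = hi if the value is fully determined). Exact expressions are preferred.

|AC| ∈ [8, 70]  (≈ [8.0000, 70.0000])

|AB| ∈ {39}
|BC| ∈ {31}
|AC| ∈ [8, 70]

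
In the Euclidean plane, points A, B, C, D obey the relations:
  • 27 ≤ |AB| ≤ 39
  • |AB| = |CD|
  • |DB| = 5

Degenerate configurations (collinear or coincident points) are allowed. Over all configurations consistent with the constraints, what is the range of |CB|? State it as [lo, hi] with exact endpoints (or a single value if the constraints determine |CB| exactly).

|CB| ∈ [22, 44]  (≈ [22.0000, 44.0000])

|AB| ∈ [27, 39]
|BD| ∈ {5}
|CD| ∈ [27, 39]
|AD| ∈ [22, 44]
|BC| ∈ [22, 44]
|AC| ∈ [0, 83]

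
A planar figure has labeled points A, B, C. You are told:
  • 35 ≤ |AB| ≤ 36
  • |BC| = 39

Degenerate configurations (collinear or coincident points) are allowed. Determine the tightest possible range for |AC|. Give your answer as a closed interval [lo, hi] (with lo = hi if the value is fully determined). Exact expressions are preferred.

|AB| ∈ [35, 36]
|BC| ∈ {39}
|AC| ∈ [3, 75]

|AC| ∈ [3, 75]  (≈ [3.0000, 75.0000])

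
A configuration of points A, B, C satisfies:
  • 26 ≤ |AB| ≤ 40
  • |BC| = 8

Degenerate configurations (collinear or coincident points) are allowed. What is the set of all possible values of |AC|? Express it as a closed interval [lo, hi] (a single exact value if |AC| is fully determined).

|AC| ∈ [18, 48]  (≈ [18.0000, 48.0000])

|AB| ∈ [26, 40]
|BC| ∈ {8}
|AC| ∈ [18, 48]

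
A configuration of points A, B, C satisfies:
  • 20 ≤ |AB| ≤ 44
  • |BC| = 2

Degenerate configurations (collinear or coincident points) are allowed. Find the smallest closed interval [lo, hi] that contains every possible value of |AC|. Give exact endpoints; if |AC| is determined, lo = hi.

|AB| ∈ [20, 44]
|BC| ∈ {2}
|AC| ∈ [18, 46]

|AC| ∈ [18, 46]  (≈ [18.0000, 46.0000])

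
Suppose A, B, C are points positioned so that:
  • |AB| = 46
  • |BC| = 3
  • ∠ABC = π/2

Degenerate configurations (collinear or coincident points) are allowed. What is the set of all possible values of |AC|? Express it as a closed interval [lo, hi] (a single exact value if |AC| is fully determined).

|AC| = 5·√(85)  (≈ 46.0977)

|AB| ∈ {46}
|BC| ∈ {3}
|AC| ∈ {5·√(85)}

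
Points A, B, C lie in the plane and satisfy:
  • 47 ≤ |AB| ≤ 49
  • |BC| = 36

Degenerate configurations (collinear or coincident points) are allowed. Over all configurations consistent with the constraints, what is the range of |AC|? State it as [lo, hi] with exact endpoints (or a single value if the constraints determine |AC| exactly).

|AC| ∈ [11, 85]  (≈ [11.0000, 85.0000])

|AB| ∈ [47, 49]
|BC| ∈ {36}
|AC| ∈ [11, 85]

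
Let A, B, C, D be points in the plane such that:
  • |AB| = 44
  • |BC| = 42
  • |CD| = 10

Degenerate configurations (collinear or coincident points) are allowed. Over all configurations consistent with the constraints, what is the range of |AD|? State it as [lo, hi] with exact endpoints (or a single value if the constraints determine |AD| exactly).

|AD| ∈ [0, 96]  (≈ [0.0000, 96.0000])

|AB| ∈ {44}
|BC| ∈ {42}
|CD| ∈ {10}
|AC| ∈ [2, 86]
|BD| ∈ [32, 52]
|AD| ∈ [0, 96]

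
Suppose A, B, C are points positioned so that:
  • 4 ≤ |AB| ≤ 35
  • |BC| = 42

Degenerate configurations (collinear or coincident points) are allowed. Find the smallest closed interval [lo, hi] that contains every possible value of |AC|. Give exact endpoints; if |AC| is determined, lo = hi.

|AC| ∈ [7, 77]  (≈ [7.0000, 77.0000])

|AB| ∈ [4, 35]
|BC| ∈ {42}
|AC| ∈ [7, 77]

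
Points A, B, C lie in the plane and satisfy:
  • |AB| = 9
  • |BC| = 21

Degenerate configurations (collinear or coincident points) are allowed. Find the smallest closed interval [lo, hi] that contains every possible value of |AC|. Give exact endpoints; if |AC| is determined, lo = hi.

|AC| ∈ [12, 30]  (≈ [12.0000, 30.0000])

|AB| ∈ {9}
|BC| ∈ {21}
|AC| ∈ [12, 30]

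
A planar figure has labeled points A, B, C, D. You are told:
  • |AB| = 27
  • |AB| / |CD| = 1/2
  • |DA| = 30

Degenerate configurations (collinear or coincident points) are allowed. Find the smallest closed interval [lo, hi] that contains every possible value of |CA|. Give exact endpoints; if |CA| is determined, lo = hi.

|CA| ∈ [24, 84]  (≈ [24.0000, 84.0000])

|AB| ∈ {27}
|AD| ∈ {30}
|CD| ∈ {54}
|BD| ∈ [3, 57]
|AC| ∈ [24, 84]
|BC| ∈ [0, 111]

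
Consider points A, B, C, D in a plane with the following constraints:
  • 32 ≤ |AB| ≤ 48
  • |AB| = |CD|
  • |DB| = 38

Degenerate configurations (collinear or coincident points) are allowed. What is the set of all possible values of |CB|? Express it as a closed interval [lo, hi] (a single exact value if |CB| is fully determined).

|AB| ∈ [32, 48]
|BD| ∈ {38}
|CD| ∈ [32, 48]
|AD| ∈ [0, 86]
|BC| ∈ [0, 86]
|AC| ∈ [0, 134]

|CB| ∈ [0, 86]  (≈ [0.0000, 86.0000])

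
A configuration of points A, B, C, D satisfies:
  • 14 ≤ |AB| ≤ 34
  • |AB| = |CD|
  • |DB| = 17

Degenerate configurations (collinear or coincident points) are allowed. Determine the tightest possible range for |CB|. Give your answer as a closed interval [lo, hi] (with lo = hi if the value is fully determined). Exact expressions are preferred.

|AB| ∈ [14, 34]
|BD| ∈ {17}
|CD| ∈ [14, 34]
|AD| ∈ [0, 51]
|BC| ∈ [0, 51]
|AC| ∈ [0, 85]

|CB| ∈ [0, 51]  (≈ [0.0000, 51.0000])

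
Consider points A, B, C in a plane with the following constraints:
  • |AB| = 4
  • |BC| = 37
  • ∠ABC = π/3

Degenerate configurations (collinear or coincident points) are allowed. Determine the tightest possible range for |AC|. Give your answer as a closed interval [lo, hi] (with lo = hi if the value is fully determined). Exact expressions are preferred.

|AB| ∈ {4}
|BC| ∈ {37}
|AC| ∈ {√(1237)}

|AC| = √(1237)  (≈ 35.1710)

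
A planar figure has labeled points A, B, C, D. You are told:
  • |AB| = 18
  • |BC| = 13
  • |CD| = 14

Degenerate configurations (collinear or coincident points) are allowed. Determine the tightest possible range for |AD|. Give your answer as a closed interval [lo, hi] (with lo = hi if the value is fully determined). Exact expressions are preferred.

|AB| ∈ {18}
|BC| ∈ {13}
|CD| ∈ {14}
|AC| ∈ [5, 31]
|BD| ∈ [1, 27]
|AD| ∈ [0, 45]

|AD| ∈ [0, 45]  (≈ [0.0000, 45.0000])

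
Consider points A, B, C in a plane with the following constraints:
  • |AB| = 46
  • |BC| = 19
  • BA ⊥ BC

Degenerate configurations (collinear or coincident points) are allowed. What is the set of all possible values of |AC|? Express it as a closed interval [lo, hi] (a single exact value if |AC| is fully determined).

|AC| = √(2477)  (≈ 49.7695)

|AB| ∈ {46}
|BC| ∈ {19}
|AC| ∈ {√(2477)}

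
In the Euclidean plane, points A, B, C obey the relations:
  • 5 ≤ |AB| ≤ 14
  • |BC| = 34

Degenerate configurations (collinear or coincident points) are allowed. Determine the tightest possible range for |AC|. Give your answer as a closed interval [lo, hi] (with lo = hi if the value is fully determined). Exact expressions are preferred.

|AC| ∈ [20, 48]  (≈ [20.0000, 48.0000])

|AB| ∈ [5, 14]
|BC| ∈ {34}
|AC| ∈ [20, 48]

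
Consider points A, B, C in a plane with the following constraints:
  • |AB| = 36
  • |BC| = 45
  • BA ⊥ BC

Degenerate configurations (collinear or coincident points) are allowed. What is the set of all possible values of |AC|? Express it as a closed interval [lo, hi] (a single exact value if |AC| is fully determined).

|AB| ∈ {36}
|BC| ∈ {45}
|AC| ∈ {9·√(41)}

|AC| = 9·√(41)  (≈ 57.6281)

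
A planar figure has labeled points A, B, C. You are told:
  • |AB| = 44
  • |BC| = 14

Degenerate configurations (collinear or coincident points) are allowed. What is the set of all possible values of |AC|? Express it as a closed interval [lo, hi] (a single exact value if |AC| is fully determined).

|AB| ∈ {44}
|BC| ∈ {14}
|AC| ∈ [30, 58]

|AC| ∈ [30, 58]  (≈ [30.0000, 58.0000])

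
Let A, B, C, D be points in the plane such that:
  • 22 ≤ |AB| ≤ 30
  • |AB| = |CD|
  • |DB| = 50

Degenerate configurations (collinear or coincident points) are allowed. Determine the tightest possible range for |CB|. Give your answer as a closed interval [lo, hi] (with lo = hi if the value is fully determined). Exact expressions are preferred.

|AB| ∈ [22, 30]
|BD| ∈ {50}
|CD| ∈ [22, 30]
|AD| ∈ [20, 80]
|BC| ∈ [20, 80]
|AC| ∈ [0, 110]

|CB| ∈ [20, 80]  (≈ [20.0000, 80.0000])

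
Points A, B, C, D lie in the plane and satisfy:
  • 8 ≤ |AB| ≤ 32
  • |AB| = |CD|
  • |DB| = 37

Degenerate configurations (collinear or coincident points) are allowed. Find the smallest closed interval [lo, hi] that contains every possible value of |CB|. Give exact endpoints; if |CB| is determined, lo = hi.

|CB| ∈ [5, 69]  (≈ [5.0000, 69.0000])

|AB| ∈ [8, 32]
|BD| ∈ {37}
|CD| ∈ [8, 32]
|AD| ∈ [5, 69]
|BC| ∈ [5, 69]
|AC| ∈ [0, 101]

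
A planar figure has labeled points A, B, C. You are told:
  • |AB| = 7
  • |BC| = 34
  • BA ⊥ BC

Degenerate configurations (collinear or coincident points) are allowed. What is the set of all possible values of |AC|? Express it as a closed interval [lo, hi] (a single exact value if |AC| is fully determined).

|AC| = √(1205)  (≈ 34.7131)

|AB| ∈ {7}
|BC| ∈ {34}
|AC| ∈ {√(1205)}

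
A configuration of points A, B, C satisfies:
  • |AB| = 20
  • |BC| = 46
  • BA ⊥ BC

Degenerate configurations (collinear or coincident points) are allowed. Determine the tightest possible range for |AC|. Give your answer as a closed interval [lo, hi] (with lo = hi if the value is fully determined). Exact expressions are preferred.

|AC| = 2·√(629)  (≈ 50.1597)

|AB| ∈ {20}
|BC| ∈ {46}
|AC| ∈ {2·√(629)}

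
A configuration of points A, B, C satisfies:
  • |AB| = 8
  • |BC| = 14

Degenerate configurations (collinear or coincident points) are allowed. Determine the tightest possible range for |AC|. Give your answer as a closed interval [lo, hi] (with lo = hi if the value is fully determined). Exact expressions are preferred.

|AC| ∈ [6, 22]  (≈ [6.0000, 22.0000])

|AB| ∈ {8}
|BC| ∈ {14}
|AC| ∈ [6, 22]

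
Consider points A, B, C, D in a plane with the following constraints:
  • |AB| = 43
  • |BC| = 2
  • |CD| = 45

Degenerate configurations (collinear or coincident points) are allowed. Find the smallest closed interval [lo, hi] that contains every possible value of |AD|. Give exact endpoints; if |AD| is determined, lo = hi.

|AD| ∈ [0, 90]  (≈ [0.0000, 90.0000])

|AB| ∈ {43}
|BC| ∈ {2}
|CD| ∈ {45}
|AC| ∈ [41, 45]
|BD| ∈ [43, 47]
|AD| ∈ [0, 90]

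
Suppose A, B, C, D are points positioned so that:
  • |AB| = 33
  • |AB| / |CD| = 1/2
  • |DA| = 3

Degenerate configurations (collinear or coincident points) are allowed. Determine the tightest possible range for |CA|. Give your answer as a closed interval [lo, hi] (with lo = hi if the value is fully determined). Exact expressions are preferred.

|AB| ∈ {33}
|AD| ∈ {3}
|CD| ∈ {66}
|BD| ∈ [30, 36]
|AC| ∈ [63, 69]
|BC| ∈ [30, 102]

|CA| ∈ [63, 69]  (≈ [63.0000, 69.0000])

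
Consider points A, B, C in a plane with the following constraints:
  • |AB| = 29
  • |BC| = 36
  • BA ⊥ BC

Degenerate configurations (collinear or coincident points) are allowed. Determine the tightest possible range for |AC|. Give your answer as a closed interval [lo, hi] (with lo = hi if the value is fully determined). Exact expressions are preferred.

|AB| ∈ {29}
|BC| ∈ {36}
|AC| ∈ {√(2137)}

|AC| = √(2137)  (≈ 46.2277)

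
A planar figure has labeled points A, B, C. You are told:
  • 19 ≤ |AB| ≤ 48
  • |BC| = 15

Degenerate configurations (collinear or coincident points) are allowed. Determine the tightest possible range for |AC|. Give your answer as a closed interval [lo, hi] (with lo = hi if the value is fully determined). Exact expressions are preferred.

|AB| ∈ [19, 48]
|BC| ∈ {15}
|AC| ∈ [4, 63]

|AC| ∈ [4, 63]  (≈ [4.0000, 63.0000])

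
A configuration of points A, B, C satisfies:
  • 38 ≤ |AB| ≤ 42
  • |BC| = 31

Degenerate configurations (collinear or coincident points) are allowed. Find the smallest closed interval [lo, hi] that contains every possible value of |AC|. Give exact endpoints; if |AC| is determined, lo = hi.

|AB| ∈ [38, 42]
|BC| ∈ {31}
|AC| ∈ [7, 73]

|AC| ∈ [7, 73]  (≈ [7.0000, 73.0000])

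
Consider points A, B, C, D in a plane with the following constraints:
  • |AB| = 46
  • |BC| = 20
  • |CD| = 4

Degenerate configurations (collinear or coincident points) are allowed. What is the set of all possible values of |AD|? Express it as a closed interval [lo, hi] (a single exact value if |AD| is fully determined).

|AD| ∈ [22, 70]  (≈ [22.0000, 70.0000])

|AB| ∈ {46}
|BC| ∈ {20}
|CD| ∈ {4}
|AC| ∈ [26, 66]
|BD| ∈ [16, 24]
|AD| ∈ [22, 70]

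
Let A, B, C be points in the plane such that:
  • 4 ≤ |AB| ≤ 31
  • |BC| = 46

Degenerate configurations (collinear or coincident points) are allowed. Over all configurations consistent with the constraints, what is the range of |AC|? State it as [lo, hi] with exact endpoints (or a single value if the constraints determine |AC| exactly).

|AB| ∈ [4, 31]
|BC| ∈ {46}
|AC| ∈ [15, 77]

|AC| ∈ [15, 77]  (≈ [15.0000, 77.0000])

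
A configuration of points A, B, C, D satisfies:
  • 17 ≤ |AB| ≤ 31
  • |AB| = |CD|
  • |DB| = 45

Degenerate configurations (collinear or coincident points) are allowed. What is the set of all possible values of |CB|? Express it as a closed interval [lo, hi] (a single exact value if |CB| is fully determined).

|AB| ∈ [17, 31]
|BD| ∈ {45}
|CD| ∈ [17, 31]
|AD| ∈ [14, 76]
|BC| ∈ [14, 76]
|AC| ∈ [0, 107]

|CB| ∈ [14, 76]  (≈ [14.0000, 76.0000])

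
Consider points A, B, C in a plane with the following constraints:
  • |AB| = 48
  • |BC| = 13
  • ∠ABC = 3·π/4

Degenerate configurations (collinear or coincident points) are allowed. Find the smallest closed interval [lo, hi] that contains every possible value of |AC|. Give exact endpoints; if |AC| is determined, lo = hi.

|AC| = √(624·√(2) + 2473)  (≈ 57.9264)

|AB| ∈ {48}
|BC| ∈ {13}
|AC| ∈ {√(624·√(2) + 2473)}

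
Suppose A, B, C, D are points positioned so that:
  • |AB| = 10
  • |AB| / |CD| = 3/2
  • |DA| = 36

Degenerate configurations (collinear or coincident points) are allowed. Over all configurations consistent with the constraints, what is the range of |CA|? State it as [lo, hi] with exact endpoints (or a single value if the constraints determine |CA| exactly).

|AB| ∈ {10}
|AD| ∈ {36}
|CD| ∈ {20/3}
|BD| ∈ [26, 46]
|AC| ∈ [88/3, 128/3]
|BC| ∈ [58/3, 158/3]

|CA| ∈ [88/3, 128/3]  (≈ [29.3333, 42.6667])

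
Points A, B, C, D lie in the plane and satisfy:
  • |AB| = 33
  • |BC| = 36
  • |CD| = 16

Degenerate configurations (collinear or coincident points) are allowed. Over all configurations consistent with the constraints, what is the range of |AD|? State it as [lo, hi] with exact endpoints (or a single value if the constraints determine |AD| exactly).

|AD| ∈ [0, 85]  (≈ [0.0000, 85.0000])

|AB| ∈ {33}
|BC| ∈ {36}
|CD| ∈ {16}
|AC| ∈ [3, 69]
|BD| ∈ [20, 52]
|AD| ∈ [0, 85]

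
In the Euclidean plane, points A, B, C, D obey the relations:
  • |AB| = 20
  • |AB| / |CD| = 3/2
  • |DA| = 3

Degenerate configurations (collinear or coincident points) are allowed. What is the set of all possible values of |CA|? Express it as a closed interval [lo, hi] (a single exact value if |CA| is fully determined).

|CA| ∈ [31/3, 49/3]  (≈ [10.3333, 16.3333])

|AB| ∈ {20}
|AD| ∈ {3}
|CD| ∈ {40/3}
|BD| ∈ [17, 23]
|AC| ∈ [31/3, 49/3]
|BC| ∈ [11/3, 109/3]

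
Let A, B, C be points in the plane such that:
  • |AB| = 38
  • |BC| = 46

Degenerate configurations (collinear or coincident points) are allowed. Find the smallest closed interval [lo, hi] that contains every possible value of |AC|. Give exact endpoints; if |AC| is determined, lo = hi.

|AB| ∈ {38}
|BC| ∈ {46}
|AC| ∈ [8, 84]

|AC| ∈ [8, 84]  (≈ [8.0000, 84.0000])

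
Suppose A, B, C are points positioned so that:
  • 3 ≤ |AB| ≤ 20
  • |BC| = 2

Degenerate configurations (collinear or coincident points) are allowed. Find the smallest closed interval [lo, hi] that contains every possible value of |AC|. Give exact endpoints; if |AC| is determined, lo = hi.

|AC| ∈ [1, 22]  (≈ [1.0000, 22.0000])

|AB| ∈ [3, 20]
|BC| ∈ {2}
|AC| ∈ [1, 22]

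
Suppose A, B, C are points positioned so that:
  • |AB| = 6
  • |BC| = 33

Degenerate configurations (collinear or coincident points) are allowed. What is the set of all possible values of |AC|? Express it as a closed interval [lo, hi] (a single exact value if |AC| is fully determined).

|AB| ∈ {6}
|BC| ∈ {33}
|AC| ∈ [27, 39]

|AC| ∈ [27, 39]  (≈ [27.0000, 39.0000])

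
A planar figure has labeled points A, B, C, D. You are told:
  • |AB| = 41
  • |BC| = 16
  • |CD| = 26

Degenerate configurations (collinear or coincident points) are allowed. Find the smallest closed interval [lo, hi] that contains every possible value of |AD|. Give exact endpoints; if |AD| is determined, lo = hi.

|AD| ∈ [0, 83]  (≈ [0.0000, 83.0000])

|AB| ∈ {41}
|BC| ∈ {16}
|CD| ∈ {26}
|AC| ∈ [25, 57]
|BD| ∈ [10, 42]
|AD| ∈ [0, 83]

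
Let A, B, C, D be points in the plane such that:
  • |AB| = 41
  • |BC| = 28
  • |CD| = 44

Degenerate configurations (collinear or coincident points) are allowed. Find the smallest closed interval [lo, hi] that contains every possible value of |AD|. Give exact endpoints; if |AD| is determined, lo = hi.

|AB| ∈ {41}
|BC| ∈ {28}
|CD| ∈ {44}
|AC| ∈ [13, 69]
|BD| ∈ [16, 72]
|AD| ∈ [0, 113]

|AD| ∈ [0, 113]  (≈ [0.0000, 113.0000])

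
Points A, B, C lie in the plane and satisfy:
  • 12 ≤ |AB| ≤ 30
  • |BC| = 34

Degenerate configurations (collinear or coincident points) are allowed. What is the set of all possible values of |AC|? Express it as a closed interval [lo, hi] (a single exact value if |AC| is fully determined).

|AC| ∈ [4, 64]  (≈ [4.0000, 64.0000])

|AB| ∈ [12, 30]
|BC| ∈ {34}
|AC| ∈ [4, 64]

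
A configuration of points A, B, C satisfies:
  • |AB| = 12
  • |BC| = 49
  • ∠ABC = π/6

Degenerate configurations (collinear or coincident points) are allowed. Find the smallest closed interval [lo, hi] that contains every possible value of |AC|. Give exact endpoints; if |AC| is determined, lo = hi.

|AB| ∈ {12}
|BC| ∈ {49}
|AC| ∈ {√(2545 - 588·√(3))}

|AC| = √(2545 - 588·√(3))  (≈ 39.0711)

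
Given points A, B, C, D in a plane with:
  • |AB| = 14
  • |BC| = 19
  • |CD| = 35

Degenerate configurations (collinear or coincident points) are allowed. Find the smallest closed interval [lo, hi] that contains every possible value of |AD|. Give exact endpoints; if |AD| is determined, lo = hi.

|AB| ∈ {14}
|BC| ∈ {19}
|CD| ∈ {35}
|AC| ∈ [5, 33]
|BD| ∈ [16, 54]
|AD| ∈ [2, 68]

|AD| ∈ [2, 68]  (≈ [2.0000, 68.0000])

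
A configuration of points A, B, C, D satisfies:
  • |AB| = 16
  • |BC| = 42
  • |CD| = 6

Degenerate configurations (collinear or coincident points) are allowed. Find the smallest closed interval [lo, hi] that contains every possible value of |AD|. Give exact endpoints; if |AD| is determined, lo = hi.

|AD| ∈ [20, 64]  (≈ [20.0000, 64.0000])

|AB| ∈ {16}
|BC| ∈ {42}
|CD| ∈ {6}
|AC| ∈ [26, 58]
|BD| ∈ [36, 48]
|AD| ∈ [20, 64]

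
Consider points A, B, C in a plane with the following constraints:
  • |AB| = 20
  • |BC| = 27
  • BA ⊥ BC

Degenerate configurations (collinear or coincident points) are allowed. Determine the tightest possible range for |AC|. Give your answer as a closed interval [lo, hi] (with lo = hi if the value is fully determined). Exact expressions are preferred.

|AB| ∈ {20}
|BC| ∈ {27}
|AC| ∈ {√(1129)}

|AC| = √(1129)  (≈ 33.6006)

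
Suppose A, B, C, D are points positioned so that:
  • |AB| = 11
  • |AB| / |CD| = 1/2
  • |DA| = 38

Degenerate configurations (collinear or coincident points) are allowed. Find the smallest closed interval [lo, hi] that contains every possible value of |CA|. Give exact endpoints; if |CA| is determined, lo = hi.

|AB| ∈ {11}
|AD| ∈ {38}
|CD| ∈ {22}
|BD| ∈ [27, 49]
|AC| ∈ [16, 60]
|BC| ∈ [5, 71]

|CA| ∈ [16, 60]  (≈ [16.0000, 60.0000])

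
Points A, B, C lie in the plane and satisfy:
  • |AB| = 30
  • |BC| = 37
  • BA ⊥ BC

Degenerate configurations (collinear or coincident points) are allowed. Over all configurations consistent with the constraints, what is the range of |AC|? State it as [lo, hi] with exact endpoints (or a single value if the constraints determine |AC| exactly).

|AB| ∈ {30}
|BC| ∈ {37}
|AC| ∈ {√(2269)}

|AC| = √(2269)  (≈ 47.6340)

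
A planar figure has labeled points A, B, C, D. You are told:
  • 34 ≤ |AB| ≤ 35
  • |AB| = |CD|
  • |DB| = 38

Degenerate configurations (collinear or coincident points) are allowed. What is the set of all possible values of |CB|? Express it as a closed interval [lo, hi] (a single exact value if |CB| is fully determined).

|AB| ∈ [34, 35]
|BD| ∈ {38}
|CD| ∈ [34, 35]
|AD| ∈ [3, 73]
|BC| ∈ [3, 73]
|AC| ∈ [0, 108]

|CB| ∈ [3, 73]  (≈ [3.0000, 73.0000])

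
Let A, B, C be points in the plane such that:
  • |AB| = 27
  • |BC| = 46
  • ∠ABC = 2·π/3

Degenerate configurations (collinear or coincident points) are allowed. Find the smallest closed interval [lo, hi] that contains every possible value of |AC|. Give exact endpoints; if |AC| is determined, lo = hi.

|AB| ∈ {27}
|BC| ∈ {46}
|AC| ∈ {√(4087)}

|AC| = √(4087)  (≈ 63.9296)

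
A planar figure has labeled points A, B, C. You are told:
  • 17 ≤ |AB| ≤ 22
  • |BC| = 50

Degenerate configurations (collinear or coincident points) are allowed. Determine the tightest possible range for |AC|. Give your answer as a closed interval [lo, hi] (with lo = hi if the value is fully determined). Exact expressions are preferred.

|AB| ∈ [17, 22]
|BC| ∈ {50}
|AC| ∈ [28, 72]

|AC| ∈ [28, 72]  (≈ [28.0000, 72.0000])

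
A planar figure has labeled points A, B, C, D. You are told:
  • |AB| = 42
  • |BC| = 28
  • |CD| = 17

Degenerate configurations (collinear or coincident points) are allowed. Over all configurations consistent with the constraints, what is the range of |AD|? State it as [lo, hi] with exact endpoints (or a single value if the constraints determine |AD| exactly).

|AB| ∈ {42}
|BC| ∈ {28}
|CD| ∈ {17}
|AC| ∈ [14, 70]
|BD| ∈ [11, 45]
|AD| ∈ [0, 87]

|AD| ∈ [0, 87]  (≈ [0.0000, 87.0000])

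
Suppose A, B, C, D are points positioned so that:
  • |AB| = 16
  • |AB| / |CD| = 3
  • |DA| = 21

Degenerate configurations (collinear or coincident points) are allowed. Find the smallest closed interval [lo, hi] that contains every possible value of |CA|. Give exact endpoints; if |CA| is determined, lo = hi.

|AB| ∈ {16}
|AD| ∈ {21}
|CD| ∈ {16/3}
|BD| ∈ [5, 37]
|AC| ∈ [47/3, 79/3]
|BC| ∈ [0, 127/3]

|CA| ∈ [47/3, 79/3]  (≈ [15.6667, 26.3333])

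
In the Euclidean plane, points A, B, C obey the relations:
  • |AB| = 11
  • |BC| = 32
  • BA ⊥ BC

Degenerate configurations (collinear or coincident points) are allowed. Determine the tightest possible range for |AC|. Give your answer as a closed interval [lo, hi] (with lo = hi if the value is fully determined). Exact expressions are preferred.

|AC| = √(1145)  (≈ 33.8378)

|AB| ∈ {11}
|BC| ∈ {32}
|AC| ∈ {√(1145)}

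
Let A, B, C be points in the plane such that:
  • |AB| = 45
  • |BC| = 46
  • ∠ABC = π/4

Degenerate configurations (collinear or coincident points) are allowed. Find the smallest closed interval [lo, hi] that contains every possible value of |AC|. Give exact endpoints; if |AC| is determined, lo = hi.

|AC| = √(4141 - 2070·√(2))  (≈ 34.8364)

|AB| ∈ {45}
|BC| ∈ {46}
|AC| ∈ {√(4141 - 2070·√(2))}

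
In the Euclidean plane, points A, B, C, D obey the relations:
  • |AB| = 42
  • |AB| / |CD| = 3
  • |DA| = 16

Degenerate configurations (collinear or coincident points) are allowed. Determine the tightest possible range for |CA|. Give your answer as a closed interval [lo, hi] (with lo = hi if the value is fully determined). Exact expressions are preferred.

|AB| ∈ {42}
|AD| ∈ {16}
|CD| ∈ {14}
|BD| ∈ [26, 58]
|AC| ∈ [2, 30]
|BC| ∈ [12, 72]

|CA| ∈ [2, 30]  (≈ [2.0000, 30.0000])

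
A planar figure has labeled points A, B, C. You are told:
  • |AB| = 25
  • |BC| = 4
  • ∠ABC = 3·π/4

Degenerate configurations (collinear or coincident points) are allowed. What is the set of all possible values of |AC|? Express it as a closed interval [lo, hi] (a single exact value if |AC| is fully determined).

|AC| = √(100·√(2) + 641)  (≈ 27.9718)

|AB| ∈ {25}
|BC| ∈ {4}
|AC| ∈ {√(100·√(2) + 641)}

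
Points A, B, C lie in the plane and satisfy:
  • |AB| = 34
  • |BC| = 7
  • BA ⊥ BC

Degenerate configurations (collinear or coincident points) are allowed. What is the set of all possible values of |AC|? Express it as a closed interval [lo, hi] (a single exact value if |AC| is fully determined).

|AC| = √(1205)  (≈ 34.7131)

|AB| ∈ {34}
|BC| ∈ {7}
|AC| ∈ {√(1205)}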